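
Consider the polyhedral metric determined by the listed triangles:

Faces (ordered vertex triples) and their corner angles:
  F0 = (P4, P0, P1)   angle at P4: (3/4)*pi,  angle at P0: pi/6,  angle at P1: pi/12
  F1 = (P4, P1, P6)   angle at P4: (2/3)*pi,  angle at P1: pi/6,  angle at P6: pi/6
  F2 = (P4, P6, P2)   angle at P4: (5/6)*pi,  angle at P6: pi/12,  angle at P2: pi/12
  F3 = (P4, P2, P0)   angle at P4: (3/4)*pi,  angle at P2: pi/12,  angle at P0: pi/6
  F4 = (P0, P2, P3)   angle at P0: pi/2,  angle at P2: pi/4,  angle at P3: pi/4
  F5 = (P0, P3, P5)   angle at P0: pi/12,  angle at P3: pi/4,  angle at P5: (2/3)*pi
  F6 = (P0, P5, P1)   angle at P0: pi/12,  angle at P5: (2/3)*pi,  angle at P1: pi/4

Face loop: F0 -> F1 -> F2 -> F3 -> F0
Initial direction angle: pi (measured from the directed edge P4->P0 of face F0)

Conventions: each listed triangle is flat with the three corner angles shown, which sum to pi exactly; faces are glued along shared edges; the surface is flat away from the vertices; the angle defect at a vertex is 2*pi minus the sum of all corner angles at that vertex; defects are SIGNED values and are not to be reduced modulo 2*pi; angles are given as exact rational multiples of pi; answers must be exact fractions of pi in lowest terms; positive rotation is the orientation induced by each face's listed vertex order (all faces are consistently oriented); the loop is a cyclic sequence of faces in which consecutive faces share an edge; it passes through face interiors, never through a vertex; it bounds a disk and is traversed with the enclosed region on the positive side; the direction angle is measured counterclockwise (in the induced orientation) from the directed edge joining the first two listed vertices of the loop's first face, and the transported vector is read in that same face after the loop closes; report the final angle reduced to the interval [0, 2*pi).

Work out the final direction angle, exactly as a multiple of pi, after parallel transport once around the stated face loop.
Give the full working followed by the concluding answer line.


enclosed vertex P4: corner angles sum to 3*pi, defect = 2*pi - 3*pi = -pi
final direction = starting direction + enclosed defect total, reduced mod 2*pi (induced orientation)
final angle = pi - pi = 0 (mod 2*pi)

Answer: final direction angle = 0


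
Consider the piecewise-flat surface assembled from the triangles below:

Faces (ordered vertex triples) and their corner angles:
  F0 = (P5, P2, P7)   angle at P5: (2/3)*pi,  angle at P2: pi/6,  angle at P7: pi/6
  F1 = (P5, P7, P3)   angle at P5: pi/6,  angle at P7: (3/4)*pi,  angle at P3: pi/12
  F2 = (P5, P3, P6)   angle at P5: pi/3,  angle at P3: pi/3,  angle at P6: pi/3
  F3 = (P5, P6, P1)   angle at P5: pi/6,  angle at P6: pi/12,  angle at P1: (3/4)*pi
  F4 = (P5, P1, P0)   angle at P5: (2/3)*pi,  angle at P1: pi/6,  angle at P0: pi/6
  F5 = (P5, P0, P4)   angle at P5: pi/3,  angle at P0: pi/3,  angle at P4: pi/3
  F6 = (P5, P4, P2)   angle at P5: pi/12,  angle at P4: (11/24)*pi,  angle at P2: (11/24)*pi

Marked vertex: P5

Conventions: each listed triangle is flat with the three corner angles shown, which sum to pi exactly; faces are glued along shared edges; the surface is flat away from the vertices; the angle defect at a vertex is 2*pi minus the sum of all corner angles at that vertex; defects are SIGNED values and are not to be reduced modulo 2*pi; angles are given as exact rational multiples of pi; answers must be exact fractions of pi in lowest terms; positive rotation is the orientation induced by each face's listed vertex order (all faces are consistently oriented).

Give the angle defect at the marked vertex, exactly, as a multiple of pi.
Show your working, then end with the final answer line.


Sum of corner angles at P5: (29/12)*pi
defect = 2*pi - (29/12)*pi

Answer: defect(P5) = (-5/12)*pi


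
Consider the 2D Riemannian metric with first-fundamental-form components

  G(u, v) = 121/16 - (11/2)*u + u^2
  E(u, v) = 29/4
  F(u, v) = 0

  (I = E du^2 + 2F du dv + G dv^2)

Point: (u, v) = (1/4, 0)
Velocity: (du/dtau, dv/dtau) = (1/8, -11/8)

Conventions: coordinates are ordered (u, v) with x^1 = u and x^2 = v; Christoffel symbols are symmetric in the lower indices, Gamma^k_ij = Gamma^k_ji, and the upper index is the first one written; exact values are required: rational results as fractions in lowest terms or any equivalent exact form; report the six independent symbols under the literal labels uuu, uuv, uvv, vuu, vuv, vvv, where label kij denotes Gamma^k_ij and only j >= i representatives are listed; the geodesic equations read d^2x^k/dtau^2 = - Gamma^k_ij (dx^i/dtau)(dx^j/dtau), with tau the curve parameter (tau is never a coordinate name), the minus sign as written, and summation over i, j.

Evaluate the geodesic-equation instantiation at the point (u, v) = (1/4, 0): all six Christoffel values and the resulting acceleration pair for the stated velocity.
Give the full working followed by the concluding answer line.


E = 29/4, F = 0, G = 25/4 at the point
E_u = 0, E_v = 0, F_u = 0, F_v = 0, G_u = -5, G_v = 0
EG - F^2 = 725/16;  g^inv = (16/725) * [[25/4, 0], [0, 29/4]]
first-kind symbols [ij,l] = (1/2)(d_i g_jl + d_j g_il - d_l g_ij): [uu,u] = E_u/2 = 0, [uu,v] = F_u - E_v/2 = 0, [uv,u] = E_v/2 = 0, [uv,v] = G_u/2 = -5/2, [vv,u] = F_v - G_u/2 = 5/2, [vv,v] = G_v/2 = 0
Gamma^u_ij = (G*[ij,u] - F*[ij,v])/(EG - F^2), Gamma^v_ij = (E*[ij,v] - F*[ij,u])/(EG - F^2)
Gamma_uuu = 0, Gamma_uuv = 0, Gamma_uvv = 10/29, Gamma_vuu = 0, Gamma_vuv = -2/5, Gamma_vvv = 0
d^2u/dtau^2 = -(Gamma_uuu*(1/8)^2 + 2*Gamma_uuv*(1/8)*(-11/8) + Gamma_uvv*(-11/8)^2) = -605/928
d^2v/dtau^2 = -(Gamma_vuu*(1/8)^2 + 2*Gamma_vuv*(1/8)*(-11/8) + Gamma_vvv*(-11/8)^2) = -11/80

Answer: Gamma_uuu = 0, Gamma_uuv = 0, Gamma_uvv = 10/29, Gamma_vuu = 0, Gamma_vuv = -2/5, Gamma_vvv = 0; accelerations (d^2u/dtau^2, d^2v/dtau^2) = (-605/928, -11/80)


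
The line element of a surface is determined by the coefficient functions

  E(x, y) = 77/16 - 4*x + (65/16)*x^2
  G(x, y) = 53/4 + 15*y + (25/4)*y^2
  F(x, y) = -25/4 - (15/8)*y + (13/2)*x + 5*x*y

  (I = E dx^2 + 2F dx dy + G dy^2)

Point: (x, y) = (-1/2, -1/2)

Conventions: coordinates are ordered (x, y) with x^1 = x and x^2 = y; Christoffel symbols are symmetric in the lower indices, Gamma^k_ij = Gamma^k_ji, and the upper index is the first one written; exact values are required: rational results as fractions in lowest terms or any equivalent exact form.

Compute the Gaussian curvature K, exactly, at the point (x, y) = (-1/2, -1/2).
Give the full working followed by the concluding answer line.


E = 501/64, F = -117/16, G = 117/16, EG - F^2 = 3861/1024 at the point
E_x = -129/16, E_y = 0, F_x = 4, F_y = -35/8, G_x = 0, G_y = 35/4
E_yy = 0, F_xy = 5, G_xx = 0
Evaluate Brioschi's two determinant matrices M1, M2 and divide by (EG - F^2)^2.
M1 = [[-E_yy/2 + F_xy - G_xx/2, E_x/2, F_x - E_y/2], [F_y - G_x/2, E, F], [G_y/2, F, G]] = [[5, -129/32, 4], [-35/8, 501/64, -117/16], [35/8, -117/16, 117/16]]; det M1 = 10065/1024
M2 = [[0, E_y/2, G_x/2], [E_y/2, E, F], [G_x/2, F, G]] = [[0, 0, 0], [0, 501/64, -117/16], [0, -117/16, 117/16]]; det M2 = 0
det M1 - det M2 = 10065/1024; K = 10065/1024 / (3861/1024)^2 = 312320/451737

Answer: K = 312320/451737


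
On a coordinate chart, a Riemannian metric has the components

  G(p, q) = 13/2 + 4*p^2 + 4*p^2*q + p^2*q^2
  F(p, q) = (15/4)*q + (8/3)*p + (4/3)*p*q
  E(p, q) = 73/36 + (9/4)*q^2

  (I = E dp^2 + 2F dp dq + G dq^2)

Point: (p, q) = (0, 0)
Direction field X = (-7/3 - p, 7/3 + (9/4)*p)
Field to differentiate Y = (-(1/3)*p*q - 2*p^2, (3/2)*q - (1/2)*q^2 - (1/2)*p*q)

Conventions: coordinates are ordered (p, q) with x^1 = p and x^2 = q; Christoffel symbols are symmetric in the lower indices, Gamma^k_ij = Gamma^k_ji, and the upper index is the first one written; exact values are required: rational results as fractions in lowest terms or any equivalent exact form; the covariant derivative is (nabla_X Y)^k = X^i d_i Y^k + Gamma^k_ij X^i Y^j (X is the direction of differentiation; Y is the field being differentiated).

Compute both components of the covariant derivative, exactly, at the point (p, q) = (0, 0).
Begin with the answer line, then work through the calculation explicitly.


Answer: (nabla_X Y)^p = 0, (nabla_X Y)^q = 7/2

E = 73/36, F = 0, G = 13/2 at the point
E_p = 0, E_q = 0, F_p = 8/3, F_q = 15/4, G_p = 0, G_q = 0
EG - F^2 = 949/72;  g^inv = (72/949) * [[13/2, 0], [0, 73/36]]
first-kind symbols [ij,l] = (1/2)(d_i g_jl + d_j g_il - d_l g_ij): [pp,p] = E_p/2 = 0, [pp,q] = F_p - E_q/2 = 8/3, [pq,p] = E_q/2 = 0, [pq,q] = G_p/2 = 0, [qq,p] = F_q - G_p/2 = 15/4, [qq,q] = G_q/2 = 0
Gamma^p_ij = (G*[ij,p] - F*[ij,q])/(EG - F^2), Gamma^q_ij = (E*[ij,q] - F*[ij,p])/(EG - F^2)
Gamma_ppp = 0, Gamma_ppq = 0, Gamma_pqq = 135/73, Gamma_qpp = 16/39, Gamma_qpq = 0, Gamma_qqq = 0
X = (-7/3, 7/3), Y = (0, 0) at the point


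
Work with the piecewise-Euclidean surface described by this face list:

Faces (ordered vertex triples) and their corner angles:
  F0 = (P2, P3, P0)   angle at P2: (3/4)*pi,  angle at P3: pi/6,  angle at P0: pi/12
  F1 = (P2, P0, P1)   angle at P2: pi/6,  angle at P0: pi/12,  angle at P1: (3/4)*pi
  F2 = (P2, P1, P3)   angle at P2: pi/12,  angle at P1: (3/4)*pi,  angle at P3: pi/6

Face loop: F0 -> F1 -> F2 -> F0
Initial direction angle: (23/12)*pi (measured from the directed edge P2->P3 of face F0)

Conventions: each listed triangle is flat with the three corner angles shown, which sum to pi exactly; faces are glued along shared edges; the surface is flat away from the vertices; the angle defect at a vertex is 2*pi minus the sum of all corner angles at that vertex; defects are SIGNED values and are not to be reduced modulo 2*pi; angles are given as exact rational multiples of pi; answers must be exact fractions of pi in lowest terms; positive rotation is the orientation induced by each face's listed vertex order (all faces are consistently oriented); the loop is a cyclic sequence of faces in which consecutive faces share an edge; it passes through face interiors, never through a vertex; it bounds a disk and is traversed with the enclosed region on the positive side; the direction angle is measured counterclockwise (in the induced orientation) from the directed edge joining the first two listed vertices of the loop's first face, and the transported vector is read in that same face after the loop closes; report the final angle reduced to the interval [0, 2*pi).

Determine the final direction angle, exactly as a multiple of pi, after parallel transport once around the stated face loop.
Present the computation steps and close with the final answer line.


enclosed vertex P2: corner angles sum to pi, defect = 2*pi - pi = pi
holonomy = initial angle + sum of enclosed defects (mod 2*pi), positive in the induced orientation
final angle = (23/12)*pi + pi = (11/12)*pi (mod 2*pi)

Answer: final direction angle = (11/12)*pi


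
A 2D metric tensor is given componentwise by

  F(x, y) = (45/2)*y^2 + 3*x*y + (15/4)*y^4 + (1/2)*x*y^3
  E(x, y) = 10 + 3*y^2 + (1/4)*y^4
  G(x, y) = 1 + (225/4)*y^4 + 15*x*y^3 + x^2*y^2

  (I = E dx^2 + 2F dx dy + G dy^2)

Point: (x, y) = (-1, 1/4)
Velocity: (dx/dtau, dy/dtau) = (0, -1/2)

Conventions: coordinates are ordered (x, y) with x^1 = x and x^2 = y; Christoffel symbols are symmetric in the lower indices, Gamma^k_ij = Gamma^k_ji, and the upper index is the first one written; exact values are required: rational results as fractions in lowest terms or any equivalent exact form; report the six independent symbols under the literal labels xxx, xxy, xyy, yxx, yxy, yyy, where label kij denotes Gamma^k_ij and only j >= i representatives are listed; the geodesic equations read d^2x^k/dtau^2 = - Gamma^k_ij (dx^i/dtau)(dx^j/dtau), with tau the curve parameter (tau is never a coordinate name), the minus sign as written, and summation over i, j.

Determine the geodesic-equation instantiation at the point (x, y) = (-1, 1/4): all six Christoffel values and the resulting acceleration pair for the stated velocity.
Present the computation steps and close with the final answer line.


E = 10433/1024, F = 679/1024, G = 1073/1024 at the point
E_x = 0, E_y = 97/64, F_x = 97/128, F_y = 537/64, G_x = 7/64, G_y = 77/64
EG - F^2 = 5241/512;  g^inv = (512/5241) * [[1073/1024, -679/1024], [-679/1024, 10433/1024]]
first-kind symbols [ij,l] = (1/2)(d_i g_jl + d_j g_il - d_l g_ij): [xx,x] = E_x/2 = 0, [xx,y] = F_x - E_y/2 = 0, [xy,x] = E_y/2 = 97/128, [xy,y] = G_x/2 = 7/128, [yy,x] = F_y - G_x/2 = 1067/128, [yy,y] = G_y/2 = 77/128
Gamma^x_ij = (G*[ij,x] - F*[ij,y])/(EG - F^2), Gamma^y_ij = (E*[ij,y] - F*[ij,x])/(EG - F^2)
Gamma_xxx = 0, Gamma_xxy = 388/5241, Gamma_xyy = 4268/5241, Gamma_yxx = 0, Gamma_yxy = 28/5241, Gamma_yyy = 308/5241
d^2x/dtau^2 = -(Gamma_xxx*(0)^2 + 2*Gamma_xxy*(0)*(-1/2) + Gamma_xyy*(-1/2)^2) = -1067/5241
d^2y/dtau^2 = -(Gamma_yxx*(0)^2 + 2*Gamma_yxy*(0)*(-1/2) + Gamma_yyy*(-1/2)^2) = -77/5241

Answer: Gamma_xxx = 0, Gamma_xxy = 388/5241, Gamma_xyy = 4268/5241, Gamma_yxx = 0, Gamma_yxy = 28/5241, Gamma_yyy = 308/5241; accelerations (d^2x/dtau^2, d^2y/dtau^2) = (-1067/5241, -77/5241)


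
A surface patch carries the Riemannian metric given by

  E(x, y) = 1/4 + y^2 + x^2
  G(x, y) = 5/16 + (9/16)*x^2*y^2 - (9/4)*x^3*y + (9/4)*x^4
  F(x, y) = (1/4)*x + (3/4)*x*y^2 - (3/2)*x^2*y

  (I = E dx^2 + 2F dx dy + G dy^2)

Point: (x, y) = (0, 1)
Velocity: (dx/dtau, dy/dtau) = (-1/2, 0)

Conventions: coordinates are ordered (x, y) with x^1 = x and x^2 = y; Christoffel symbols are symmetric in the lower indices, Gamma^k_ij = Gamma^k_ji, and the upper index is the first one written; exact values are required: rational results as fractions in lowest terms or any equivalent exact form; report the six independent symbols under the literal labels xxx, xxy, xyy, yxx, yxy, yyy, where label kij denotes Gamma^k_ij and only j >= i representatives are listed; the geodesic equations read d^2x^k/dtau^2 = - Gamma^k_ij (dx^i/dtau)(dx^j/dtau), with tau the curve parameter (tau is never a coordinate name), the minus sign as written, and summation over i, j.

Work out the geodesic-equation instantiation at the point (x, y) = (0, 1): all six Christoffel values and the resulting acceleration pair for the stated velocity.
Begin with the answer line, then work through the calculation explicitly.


Answer: Gamma_xxx = 0, Gamma_xxy = 4/5, Gamma_xyy = 0, Gamma_yxx = 0, Gamma_yxy = 0, Gamma_yyy = 0; accelerations (d^2x/dtau^2, d^2y/dtau^2) = (0, 0)

E = 5/4, F = 0, G = 5/16 at the point
E_x = 0, E_y = 2, F_x = 1, F_y = 0, G_x = 0, G_y = 0
EG - F^2 = 25/64;  g^inv = (64/25) * [[5/16, 0], [0, 5/4]]
first-kind symbols [ij,l] = (1/2)(d_i g_jl + d_j g_il - d_l g_ij): [xx,x] = E_x/2 = 0, [xx,y] = F_x - E_y/2 = 0, [xy,x] = E_y/2 = 1, [xy,y] = G_x/2 = 0, [yy,x] = F_y - G_x/2 = 0, [yy,y] = G_y/2 = 0
Gamma^x_ij = (G*[ij,x] - F*[ij,y])/(EG - F^2), Gamma^y_ij = (E*[ij,y] - F*[ij,x])/(EG - F^2)
Gamma_xxx = 0, Gamma_xxy = 4/5, Gamma_xyy = 0, Gamma_yxx = 0, Gamma_yxy = 0, Gamma_yyy = 0
d^2x/dtau^2 = -(Gamma_xxx*(-1/2)^2 + 2*Gamma_xxy*(-1/2)*(0) + Gamma_xyy*(0)^2) = 0
d^2y/dtau^2 = -(Gamma_yxx*(-1/2)^2 + 2*Gamma_yxy*(-1/2)*(0) + Gamma_yyy*(0)^2) = 0


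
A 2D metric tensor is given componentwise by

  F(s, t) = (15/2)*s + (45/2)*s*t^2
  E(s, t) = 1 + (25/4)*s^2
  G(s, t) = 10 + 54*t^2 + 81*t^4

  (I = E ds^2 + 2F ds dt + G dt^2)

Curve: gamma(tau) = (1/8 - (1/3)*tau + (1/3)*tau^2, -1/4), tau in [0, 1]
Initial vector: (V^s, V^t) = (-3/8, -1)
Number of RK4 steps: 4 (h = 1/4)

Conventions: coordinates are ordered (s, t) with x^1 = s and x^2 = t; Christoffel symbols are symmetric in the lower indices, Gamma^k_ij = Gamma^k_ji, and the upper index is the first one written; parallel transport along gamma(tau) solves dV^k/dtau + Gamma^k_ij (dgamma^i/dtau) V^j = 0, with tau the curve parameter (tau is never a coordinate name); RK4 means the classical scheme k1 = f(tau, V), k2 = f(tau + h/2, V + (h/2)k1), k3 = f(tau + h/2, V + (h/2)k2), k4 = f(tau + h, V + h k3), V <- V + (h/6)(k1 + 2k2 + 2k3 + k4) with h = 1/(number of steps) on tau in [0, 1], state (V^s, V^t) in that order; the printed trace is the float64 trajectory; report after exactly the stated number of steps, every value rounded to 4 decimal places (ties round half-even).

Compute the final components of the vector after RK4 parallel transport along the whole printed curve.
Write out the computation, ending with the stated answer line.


gamma'(tau) = (-1/3 + (2/3)*tau, 0); f(tau, V)^k = -Gamma^k_ij(gamma(tau)) gamma'^i(tau) V^j; h = 1/4; intermediate values shown to 6 dp
curve data and Christoffel symbols at the stage parameters:
  tau = 0.000000: gamma = (0.125000, -0.250000), gamma' = (-0.333333, 0.000000); Gamma_sss = 0.056657, Gamma_sst = 0.000000, Gamma_stt = -0.101983, Gamma_tss = 0.645892, Gamma_tst = 0.000000, Gamma_ttt = -1.162606
  tau = 0.125000: gamma = (0.088542, -0.250000), gamma' = (-0.250000, 0.000000); Gamma_sss = 0.040274, Gamma_sst = 0.000000, Gamma_stt = -0.072494, Gamma_tss = 0.648180, Gamma_tst = 0.000000, Gamma_ttt = -1.166723
  tau = 0.250000: gamma = (0.062500, -0.250000), gamma' = (-0.166667, 0.000000); Gamma_sss = 0.028480, Gamma_sst = 0.000000, Gamma_stt = -0.051264, Gamma_tss = 0.649341, Gamma_tst = 0.000000, Gamma_ttt = -1.168815
  tau = 0.375000: gamma = (0.046875, -0.250000), gamma' = (-0.083333, 0.000000); Gamma_sss = 0.021377, Gamma_sst = 0.000000, Gamma_stt = -0.038478, Gamma_tss = 0.649847, Gamma_tst = 0.000000, Gamma_ttt = -1.169725
  tau = 0.500000: gamma = (0.041667, -0.250000), gamma' = (0.000000, 0.000000); Gamma_sss = 0.019005, Gamma_sst = 0.000000, Gamma_stt = -0.034210, Gamma_tss = 0.649984, Gamma_tst = 0.000000, Gamma_ttt = -1.169971
  tau = 0.625000: gamma = (0.046875, -0.250000), gamma' = (0.083333, 0.000000); Gamma_sss = 0.021377, Gamma_sst = 0.000000, Gamma_stt = -0.038478, Gamma_tss = 0.649847, Gamma_tst = 0.000000, Gamma_ttt = -1.169725
  tau = 0.750000: gamma = (0.062500, -0.250000), gamma' = (0.166667, 0.000000); Gamma_sss = 0.028480, Gamma_sst = 0.000000, Gamma_stt = -0.051264, Gamma_tss = 0.649341, Gamma_tst = 0.000000, Gamma_ttt = -1.168815
  tau = 0.875000: gamma = (0.088542, -0.250000), gamma' = (0.250000, 0.000000); Gamma_sss = 0.040274, Gamma_sst = 0.000000, Gamma_stt = -0.072494, Gamma_tss = 0.648180, Gamma_tst = 0.000000, Gamma_ttt = -1.166723
  tau = 1.000000: gamma = (0.125000, -0.250000), gamma' = (0.333333, 0.000000); Gamma_sss = 0.056657, Gamma_sst = 0.000000, Gamma_stt = -0.101983, Gamma_tss = 0.645892, Gamma_tst = 0.000000, Gamma_ttt = -1.162606
step 0: V^s = -0.3750, V^t = -1.0000
step 1: k1 = (-0.007082, -0.080737), k2 = (-0.003785, -0.060910), k3 = (-0.003780, -0.060844), k4 = (-0.001784, -0.040686); V <- V + (h/6)(k1 + 2k2 + 2k3 + k4): V^s = -0.3760, V^t = -1.0152
step 2: k1 = (-0.001785, -0.040692), k2 = (-0.000670, -0.020374), k3 = (-0.000670, -0.020366), k4 = (0.000000, 0.000000); V <- V + (h/6)(k1 + 2k2 + 2k3 + k4): V^s = -0.3762, V^t = -1.0203
step 3: k1 = (0.000000, 0.000000), k2 = (0.000670, 0.020372), k3 = (0.000670, 0.020367), k4 = (0.001785, 0.040694); V <- V + (h/6)(k1 + 2k2 + 2k3 + k4): V^s = -0.3760, V^t = -1.0152
step 4: k1 = (0.001785, 0.040692), k2 = (0.003784, 0.060893), k3 = (0.003781, 0.060852), k4 = (0.007083, 0.080748); V <- V + (h/6)(k1 + 2k2 + 2k3 + k4): V^s = -0.3750, V^t = -1.0000

Answer: V^s = -0.3750, V^t = -1.0000


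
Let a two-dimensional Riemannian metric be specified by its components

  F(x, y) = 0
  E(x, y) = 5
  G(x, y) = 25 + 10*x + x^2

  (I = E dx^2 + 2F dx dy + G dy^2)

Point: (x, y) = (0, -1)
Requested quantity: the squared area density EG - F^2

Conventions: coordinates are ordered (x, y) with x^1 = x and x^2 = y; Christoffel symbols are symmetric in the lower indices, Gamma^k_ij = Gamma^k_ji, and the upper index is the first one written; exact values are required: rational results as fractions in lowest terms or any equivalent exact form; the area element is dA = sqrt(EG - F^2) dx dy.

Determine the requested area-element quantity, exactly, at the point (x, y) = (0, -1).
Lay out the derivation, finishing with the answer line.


E = 5, F = 0, G = 25; EG - F^2 = 125

Answer: EG - F^2 = 125


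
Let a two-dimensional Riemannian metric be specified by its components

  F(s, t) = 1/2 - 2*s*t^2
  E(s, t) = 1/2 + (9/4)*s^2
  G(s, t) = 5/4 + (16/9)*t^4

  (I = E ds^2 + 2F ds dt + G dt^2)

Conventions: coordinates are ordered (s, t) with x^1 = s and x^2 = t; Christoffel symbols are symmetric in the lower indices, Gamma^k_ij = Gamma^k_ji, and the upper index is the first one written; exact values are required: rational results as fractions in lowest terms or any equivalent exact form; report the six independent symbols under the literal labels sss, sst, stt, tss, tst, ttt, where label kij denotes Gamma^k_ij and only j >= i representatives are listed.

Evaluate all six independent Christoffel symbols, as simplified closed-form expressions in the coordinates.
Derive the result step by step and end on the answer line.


E = 1/2 + (9/4)*s^2; F = 1/2 - 2*s*t^2; G = 5/4 + (16/9)*t^4
Gamma^k_ij = (1/2) g^{kl} (d_i g_jl + d_j g_il - d_l g_ij), with g^inv = (1/(EG-F^2)) [[G, -F], [-F, E]]
first partials: E_s = (9/2)*s, E_t = 0, F_s = -2*t^2, F_t = -4*s*t, G_s = 0, G_t = (64/9)*t^3
D = EG - F^2 = 3/8 + (45/16)*s^2 + 2*s*t^2 + (8/9)*t^4
expanded: Gamma^s_ss = (G E_s - 2F F_s + F E_t)/(2D), Gamma^s_st = (G E_t - F G_s)/(2D), Gamma^s_tt = (2G F_t - G G_s - F G_t)/(2D), Gamma^t_ss = (2E F_s - E E_t - F E_s)/(2D), Gamma^t_st = (E G_s - F E_t)/(2D), Gamma^t_tt = (E G_t - 2F F_t + F G_s)/(2D); substitute and cancel common factors

Answer: Gamma_sss = (405*s + 144*t^2)/(405*s^2 + 288*s*t^2 + 128*t^4 + 54), Gamma_sst = 0, Gamma_stt = (-720*s*t - 256*t^3)/(405*s^2 + 288*s*t^2 + 128*t^4 + 54), Gamma_tss = (-162*s - 144*t^2)/(405*s^2 + 288*s*t^2 + 128*t^4 + 54), Gamma_tst = 0, Gamma_ttt = (288*s*t + 256*t^3)/(405*s^2 + 288*s*t^2 + 128*t^4 + 54)


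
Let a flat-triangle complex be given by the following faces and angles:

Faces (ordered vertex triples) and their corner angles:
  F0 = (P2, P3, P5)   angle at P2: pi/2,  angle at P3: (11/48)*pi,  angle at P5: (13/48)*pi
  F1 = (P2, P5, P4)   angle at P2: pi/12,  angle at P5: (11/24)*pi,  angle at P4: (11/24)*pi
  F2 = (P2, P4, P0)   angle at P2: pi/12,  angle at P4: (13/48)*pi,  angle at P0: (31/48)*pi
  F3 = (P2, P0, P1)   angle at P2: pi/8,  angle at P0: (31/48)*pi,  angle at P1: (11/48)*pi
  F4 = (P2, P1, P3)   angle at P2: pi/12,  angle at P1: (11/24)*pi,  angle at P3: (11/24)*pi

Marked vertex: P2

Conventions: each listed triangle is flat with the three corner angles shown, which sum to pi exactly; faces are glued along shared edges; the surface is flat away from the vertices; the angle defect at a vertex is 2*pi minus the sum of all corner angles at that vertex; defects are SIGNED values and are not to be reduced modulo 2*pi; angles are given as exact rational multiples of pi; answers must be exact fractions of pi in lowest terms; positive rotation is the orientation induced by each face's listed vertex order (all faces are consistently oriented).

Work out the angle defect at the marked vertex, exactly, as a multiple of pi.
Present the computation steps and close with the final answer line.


Sum of corner angles at P2: (7/8)*pi
defect = 2*pi - (7/8)*pi

Answer: defect(P2) = (9/8)*pi


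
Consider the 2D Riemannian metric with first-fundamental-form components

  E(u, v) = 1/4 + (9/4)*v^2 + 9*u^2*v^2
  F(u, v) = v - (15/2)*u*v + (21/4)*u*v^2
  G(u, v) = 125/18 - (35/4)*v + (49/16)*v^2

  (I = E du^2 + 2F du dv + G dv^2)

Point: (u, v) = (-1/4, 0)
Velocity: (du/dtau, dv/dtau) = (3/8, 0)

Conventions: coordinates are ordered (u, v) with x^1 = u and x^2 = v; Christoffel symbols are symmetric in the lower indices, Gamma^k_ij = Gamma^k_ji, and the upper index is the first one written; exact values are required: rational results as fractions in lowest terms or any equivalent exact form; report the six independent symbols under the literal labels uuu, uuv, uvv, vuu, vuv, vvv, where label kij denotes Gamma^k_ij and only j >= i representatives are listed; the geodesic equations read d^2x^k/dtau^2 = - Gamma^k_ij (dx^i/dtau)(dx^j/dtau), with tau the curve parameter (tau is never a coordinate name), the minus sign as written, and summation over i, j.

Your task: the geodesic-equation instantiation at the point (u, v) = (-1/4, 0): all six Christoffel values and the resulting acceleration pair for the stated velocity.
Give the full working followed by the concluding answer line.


E = 1/4, F = 0, G = 125/18 at the point
E_u = 0, E_v = 0, F_u = 0, F_v = 23/8, G_u = 0, G_v = -35/4
EG - F^2 = 125/72;  g^inv = (72/125) * [[125/18, 0], [0, 1/4]]
first-kind symbols [ij,l] = (1/2)(d_i g_jl + d_j g_il - d_l g_ij): [uu,u] = E_u/2 = 0, [uu,v] = F_u - E_v/2 = 0, [uv,u] = E_v/2 = 0, [uv,v] = G_u/2 = 0, [vv,u] = F_v - G_u/2 = 23/8, [vv,v] = G_v/2 = -35/8
Gamma^u_ij = (G*[ij,u] - F*[ij,v])/(EG - F^2), Gamma^v_ij = (E*[ij,v] - F*[ij,u])/(EG - F^2)
Gamma_uuu = 0, Gamma_uuv = 0, Gamma_uvv = 23/2, Gamma_vuu = 0, Gamma_vuv = 0, Gamma_vvv = -63/100
d^2u/dtau^2 = -(Gamma_uuu*(3/8)^2 + 2*Gamma_uuv*(3/8)*(0) + Gamma_uvv*(0)^2) = 0
d^2v/dtau^2 = -(Gamma_vuu*(3/8)^2 + 2*Gamma_vuv*(3/8)*(0) + Gamma_vvv*(0)^2) = 0

Answer: Gamma_uuu = 0, Gamma_uuv = 0, Gamma_uvv = 23/2, Gamma_vuu = 0, Gamma_vuv = 0, Gamma_vvv = -63/100; accelerations (d^2u/dtau^2, d^2v/dtau^2) = (0, 0)


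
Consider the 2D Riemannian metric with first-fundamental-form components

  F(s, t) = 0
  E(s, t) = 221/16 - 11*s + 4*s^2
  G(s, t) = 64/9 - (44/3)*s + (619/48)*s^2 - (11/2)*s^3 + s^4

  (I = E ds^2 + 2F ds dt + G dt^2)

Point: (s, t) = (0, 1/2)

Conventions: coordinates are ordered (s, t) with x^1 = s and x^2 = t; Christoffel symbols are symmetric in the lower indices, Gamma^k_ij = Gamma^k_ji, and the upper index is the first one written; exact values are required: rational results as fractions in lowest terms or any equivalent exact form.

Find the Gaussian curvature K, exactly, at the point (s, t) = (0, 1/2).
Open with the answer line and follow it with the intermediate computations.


Answer: K = -1200/48841

E = 221/16, F = 0, G = 64/9, EG - F^2 = 884/9 at the point
E_s = -11, E_t = 0, F_s = 0, F_t = 0, G_s = -44/3, G_t = 0
E_tt = 0, F_st = 0, G_ss = 619/24
Brioschi: K = (det M1 - det M2) / (EG - F^2)^2 with the standard first/second-derivative matrices M1, M2.
M1 = [[-E_tt/2 + F_st - G_ss/2, E_s/2, F_s - E_t/2], [F_t - G_s/2, E, F], [G_t/2, F, G]] = [[-619/48, -11/2, 0], [22/3, 221/16, 0], [0, 0, 64/9]]; det M1 = -105823/108
M2 = [[0, E_t/2, G_s/2], [E_t/2, E, F], [G_s/2, F, G]] = [[0, 0, -22/3], [0, 221/16, 0], [-22/3, 0, 64/9]]; det M2 = -26741/36
det M1 - det M2 = -6400/27; K = -6400/27 / (884/9)^2 = -1200/48841


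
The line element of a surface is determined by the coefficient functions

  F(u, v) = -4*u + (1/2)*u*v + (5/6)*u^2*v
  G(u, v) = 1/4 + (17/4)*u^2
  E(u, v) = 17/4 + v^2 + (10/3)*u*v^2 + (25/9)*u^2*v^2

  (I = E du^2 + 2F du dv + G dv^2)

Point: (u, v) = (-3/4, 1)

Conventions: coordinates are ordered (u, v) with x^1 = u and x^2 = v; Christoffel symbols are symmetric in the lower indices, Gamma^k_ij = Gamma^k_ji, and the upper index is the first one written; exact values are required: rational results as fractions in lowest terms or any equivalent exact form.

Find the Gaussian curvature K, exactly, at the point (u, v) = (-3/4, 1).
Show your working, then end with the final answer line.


E = 69/16, F = 99/32, G = 169/64, EG - F^2 = 465/256 at the point
E_u = -5/6, E_v = 1/8, F_u = -19/4, F_v = 3/32, G_u = -51/8, G_v = 0
E_vv = 1/8, F_uv = -3/4, G_uu = 17/2
Apply the Brioschi formula K = (det M1 - det M2)/(EG - F^2)^2 over the derivative matrices of E, F, G.
M1 = [[-E_vv/2 + F_uv - G_uu/2, E_u/2, F_u - E_v/2], [F_v - G_u/2, E, F], [G_v/2, F, G]] = [[-81/16, -5/12, -77/16], [105/32, 69/16, 99/32], [0, 99/32, 169/64]]; det M1 = -891925/16384
M2 = [[0, E_v/2, G_u/2], [E_v/2, E, F], [G_u/2, F, G]] = [[0, 1/16, -51/16], [1/16, 69/16, 99/32], [-51/16, 99/32, 169/64]]; det M2 = -738241/16384
det M1 - det M2 = -38421/4096; K = -38421/4096 / (465/256)^2 = -68304/24025

Answer: K = -68304/24025


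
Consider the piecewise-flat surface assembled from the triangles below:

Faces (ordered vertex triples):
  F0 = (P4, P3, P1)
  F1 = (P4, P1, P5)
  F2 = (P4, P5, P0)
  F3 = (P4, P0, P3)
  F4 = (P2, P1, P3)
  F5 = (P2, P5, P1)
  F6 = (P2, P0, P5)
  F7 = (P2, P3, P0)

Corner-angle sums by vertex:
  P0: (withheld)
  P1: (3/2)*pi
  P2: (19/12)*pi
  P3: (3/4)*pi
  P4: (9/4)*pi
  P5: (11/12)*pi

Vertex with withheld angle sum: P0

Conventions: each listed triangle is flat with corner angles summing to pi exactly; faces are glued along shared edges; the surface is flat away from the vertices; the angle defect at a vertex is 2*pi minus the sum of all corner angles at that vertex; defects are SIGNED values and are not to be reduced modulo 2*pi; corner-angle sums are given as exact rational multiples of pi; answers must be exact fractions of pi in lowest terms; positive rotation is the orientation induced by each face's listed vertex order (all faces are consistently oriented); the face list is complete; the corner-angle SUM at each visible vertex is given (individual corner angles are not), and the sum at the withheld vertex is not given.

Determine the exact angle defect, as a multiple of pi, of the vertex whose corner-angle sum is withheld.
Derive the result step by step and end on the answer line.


V = 6, E = 12, F = 8; chi = V - E + F = 2
Gauss-Bonnet: total defect = 2*pi*chi = 4*pi; visible defects sum to 3*pi

Answer: defect(P0) = pi


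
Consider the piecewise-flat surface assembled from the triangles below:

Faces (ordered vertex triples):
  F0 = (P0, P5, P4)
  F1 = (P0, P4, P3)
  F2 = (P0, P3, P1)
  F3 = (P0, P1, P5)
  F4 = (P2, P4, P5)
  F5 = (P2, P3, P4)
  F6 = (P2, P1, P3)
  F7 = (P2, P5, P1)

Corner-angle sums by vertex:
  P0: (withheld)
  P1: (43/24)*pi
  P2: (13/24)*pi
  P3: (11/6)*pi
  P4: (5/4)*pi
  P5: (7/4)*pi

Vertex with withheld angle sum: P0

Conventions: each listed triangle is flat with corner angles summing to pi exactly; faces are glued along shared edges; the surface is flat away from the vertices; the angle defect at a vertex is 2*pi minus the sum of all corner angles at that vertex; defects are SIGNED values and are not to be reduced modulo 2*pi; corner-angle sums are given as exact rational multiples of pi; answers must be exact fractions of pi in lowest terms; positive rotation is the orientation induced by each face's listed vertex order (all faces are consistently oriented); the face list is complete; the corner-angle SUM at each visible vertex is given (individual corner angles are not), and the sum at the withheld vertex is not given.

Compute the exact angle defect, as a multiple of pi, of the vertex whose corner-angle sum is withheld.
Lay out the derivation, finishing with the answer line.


V = 6, E = 12, F = 8; chi = V - E + F = 2
Gauss-Bonnet: total defect = 2*pi*chi = 4*pi; visible defects sum to (17/6)*pi

Answer: defect(P0) = (7/6)*pi


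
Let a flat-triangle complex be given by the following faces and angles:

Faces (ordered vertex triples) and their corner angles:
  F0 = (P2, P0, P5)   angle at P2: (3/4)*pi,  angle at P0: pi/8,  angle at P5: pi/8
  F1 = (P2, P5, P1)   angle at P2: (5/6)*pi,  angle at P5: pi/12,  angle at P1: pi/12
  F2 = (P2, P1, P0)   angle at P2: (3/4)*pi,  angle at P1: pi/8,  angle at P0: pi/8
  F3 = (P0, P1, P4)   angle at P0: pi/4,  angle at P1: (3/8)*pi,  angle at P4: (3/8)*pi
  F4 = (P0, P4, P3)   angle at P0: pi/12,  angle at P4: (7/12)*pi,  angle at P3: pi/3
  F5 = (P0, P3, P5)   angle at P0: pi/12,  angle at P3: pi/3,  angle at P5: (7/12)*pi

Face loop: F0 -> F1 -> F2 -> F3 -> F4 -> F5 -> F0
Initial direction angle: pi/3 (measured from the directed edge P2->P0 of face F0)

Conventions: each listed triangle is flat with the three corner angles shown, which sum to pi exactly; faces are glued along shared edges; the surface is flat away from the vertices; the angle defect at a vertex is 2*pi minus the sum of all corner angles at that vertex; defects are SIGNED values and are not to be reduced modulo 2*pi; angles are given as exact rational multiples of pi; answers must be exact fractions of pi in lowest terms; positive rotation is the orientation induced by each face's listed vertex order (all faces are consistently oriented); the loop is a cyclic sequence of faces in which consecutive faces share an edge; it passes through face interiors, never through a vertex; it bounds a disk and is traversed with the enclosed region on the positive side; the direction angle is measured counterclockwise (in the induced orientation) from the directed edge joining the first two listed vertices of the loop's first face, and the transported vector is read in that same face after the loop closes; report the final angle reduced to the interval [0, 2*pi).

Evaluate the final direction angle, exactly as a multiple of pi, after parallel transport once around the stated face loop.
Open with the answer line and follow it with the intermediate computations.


Answer: final direction angle = (4/3)*pi

enclosed vertex P0: corner angles sum to (2/3)*pi, defect = 2*pi - (2/3)*pi = (4/3)*pi
enclosed vertex P2: corner angles sum to (7/3)*pi, defect = 2*pi - (7/3)*pi = -pi/3
transport around the loop rotates by the sum of enclosed defects; add to the initial angle mod 2*pi
final angle = pi/3 + pi = (4/3)*pi (mod 2*pi)


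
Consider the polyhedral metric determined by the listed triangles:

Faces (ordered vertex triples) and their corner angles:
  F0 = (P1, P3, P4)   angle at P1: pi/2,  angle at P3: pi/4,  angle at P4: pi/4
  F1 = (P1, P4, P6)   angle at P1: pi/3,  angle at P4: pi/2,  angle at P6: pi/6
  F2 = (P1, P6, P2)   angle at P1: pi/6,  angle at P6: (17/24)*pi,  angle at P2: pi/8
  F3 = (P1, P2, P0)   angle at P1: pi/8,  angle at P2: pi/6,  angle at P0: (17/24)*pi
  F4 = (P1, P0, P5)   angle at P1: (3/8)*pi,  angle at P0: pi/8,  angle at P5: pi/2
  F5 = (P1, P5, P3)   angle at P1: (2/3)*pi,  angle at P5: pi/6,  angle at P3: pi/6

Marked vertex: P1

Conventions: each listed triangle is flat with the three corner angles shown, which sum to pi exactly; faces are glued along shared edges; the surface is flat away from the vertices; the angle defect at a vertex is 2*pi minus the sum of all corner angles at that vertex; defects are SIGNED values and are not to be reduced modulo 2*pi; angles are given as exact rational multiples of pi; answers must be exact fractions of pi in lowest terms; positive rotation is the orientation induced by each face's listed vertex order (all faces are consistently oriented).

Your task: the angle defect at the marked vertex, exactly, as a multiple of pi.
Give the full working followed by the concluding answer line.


Sum of corner angles at P1: (13/6)*pi
defect = 2*pi - (13/6)*pi

Answer: defect(P1) = -pi/6


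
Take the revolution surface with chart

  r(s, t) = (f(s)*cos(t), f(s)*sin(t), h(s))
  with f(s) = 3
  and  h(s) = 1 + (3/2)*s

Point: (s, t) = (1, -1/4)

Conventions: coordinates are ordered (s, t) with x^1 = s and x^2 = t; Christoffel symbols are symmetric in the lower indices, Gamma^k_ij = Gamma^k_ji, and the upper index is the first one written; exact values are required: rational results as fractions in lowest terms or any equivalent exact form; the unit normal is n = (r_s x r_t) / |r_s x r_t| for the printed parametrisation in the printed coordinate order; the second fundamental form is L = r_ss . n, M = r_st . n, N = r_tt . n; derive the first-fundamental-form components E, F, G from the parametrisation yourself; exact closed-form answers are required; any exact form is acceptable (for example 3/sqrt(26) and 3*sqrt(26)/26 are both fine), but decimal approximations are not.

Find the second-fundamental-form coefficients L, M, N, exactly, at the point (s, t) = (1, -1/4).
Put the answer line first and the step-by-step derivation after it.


Answer: L = 0, M = 0, N = 3

f = 3, f' = 0, f'' = 0, h' = 3/2, h'' = 0
E = 9/4, F = 0, G = 9; answer radicand W^2 = 9/4
unnormalised second-form numerators: l = 0, m = 0, n = 9/2; L = l/sqrt(9/4), and similarly M = m/sqrt(W^2), N = n/sqrt(W^2)


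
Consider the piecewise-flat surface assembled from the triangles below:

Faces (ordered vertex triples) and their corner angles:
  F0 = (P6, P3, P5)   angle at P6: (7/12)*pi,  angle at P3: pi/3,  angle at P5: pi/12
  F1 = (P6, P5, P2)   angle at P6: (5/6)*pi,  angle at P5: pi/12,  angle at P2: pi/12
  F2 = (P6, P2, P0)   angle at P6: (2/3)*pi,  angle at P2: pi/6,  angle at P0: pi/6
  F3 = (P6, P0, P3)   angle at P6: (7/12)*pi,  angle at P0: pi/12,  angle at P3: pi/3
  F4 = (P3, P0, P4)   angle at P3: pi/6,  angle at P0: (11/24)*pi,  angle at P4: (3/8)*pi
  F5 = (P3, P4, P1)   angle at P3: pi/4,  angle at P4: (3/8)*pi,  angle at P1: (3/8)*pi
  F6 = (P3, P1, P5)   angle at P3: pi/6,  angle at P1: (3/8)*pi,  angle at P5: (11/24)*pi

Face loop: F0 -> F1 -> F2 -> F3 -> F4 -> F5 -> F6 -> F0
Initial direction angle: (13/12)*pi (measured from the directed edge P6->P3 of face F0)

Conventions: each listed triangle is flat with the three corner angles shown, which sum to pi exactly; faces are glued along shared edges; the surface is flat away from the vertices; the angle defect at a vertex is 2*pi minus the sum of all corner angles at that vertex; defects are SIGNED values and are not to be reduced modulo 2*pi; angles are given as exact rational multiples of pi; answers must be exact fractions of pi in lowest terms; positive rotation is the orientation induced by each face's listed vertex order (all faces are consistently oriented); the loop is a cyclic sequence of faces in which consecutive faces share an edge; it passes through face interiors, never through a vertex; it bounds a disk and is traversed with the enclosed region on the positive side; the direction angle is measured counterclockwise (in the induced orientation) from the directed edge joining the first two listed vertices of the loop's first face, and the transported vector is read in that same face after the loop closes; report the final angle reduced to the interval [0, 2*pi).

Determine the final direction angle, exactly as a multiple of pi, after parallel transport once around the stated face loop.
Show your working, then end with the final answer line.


enclosed vertex P3: corner angles sum to (5/4)*pi, defect = 2*pi - (5/4)*pi = (3/4)*pi
enclosed vertex P6: corner angles sum to (8/3)*pi, defect = 2*pi - (8/3)*pi = (-2/3)*pi
final direction = starting direction + enclosed defect total, reduced mod 2*pi (induced orientation)
final angle = (13/12)*pi + pi/12 = (7/6)*pi (mod 2*pi)

Answer: final direction angle = (7/6)*pi


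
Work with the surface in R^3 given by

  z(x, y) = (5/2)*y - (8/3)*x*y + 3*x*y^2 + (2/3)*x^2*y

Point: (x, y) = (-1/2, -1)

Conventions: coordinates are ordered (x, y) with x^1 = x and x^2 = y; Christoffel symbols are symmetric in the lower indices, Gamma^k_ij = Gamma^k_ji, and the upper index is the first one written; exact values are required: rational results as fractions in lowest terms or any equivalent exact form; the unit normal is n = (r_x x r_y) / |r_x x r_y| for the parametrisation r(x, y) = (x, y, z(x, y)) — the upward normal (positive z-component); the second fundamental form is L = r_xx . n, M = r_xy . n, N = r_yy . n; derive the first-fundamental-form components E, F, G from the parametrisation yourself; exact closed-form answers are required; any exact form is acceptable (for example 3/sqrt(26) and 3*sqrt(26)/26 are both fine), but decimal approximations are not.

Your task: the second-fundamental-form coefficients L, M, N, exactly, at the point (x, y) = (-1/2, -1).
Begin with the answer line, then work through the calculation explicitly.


Answer: L = -4*sqrt(811)/811, M = -28*sqrt(811)/811, N = -9*sqrt(811)/811

z_x = 19/3, z_y = 7, z_xx = -4/3, z_xy = -28/3, z_yy = -3
E = 370/9, F = 133/3, G = 50; answer radicand W^2 = 811/9
unnormalised second-form numerators: l = -4/3, m = -28/3, n = -3; L = l/sqrt(811/9), and similarly M = m/sqrt(W^2), N = n/sqrt(W^2)


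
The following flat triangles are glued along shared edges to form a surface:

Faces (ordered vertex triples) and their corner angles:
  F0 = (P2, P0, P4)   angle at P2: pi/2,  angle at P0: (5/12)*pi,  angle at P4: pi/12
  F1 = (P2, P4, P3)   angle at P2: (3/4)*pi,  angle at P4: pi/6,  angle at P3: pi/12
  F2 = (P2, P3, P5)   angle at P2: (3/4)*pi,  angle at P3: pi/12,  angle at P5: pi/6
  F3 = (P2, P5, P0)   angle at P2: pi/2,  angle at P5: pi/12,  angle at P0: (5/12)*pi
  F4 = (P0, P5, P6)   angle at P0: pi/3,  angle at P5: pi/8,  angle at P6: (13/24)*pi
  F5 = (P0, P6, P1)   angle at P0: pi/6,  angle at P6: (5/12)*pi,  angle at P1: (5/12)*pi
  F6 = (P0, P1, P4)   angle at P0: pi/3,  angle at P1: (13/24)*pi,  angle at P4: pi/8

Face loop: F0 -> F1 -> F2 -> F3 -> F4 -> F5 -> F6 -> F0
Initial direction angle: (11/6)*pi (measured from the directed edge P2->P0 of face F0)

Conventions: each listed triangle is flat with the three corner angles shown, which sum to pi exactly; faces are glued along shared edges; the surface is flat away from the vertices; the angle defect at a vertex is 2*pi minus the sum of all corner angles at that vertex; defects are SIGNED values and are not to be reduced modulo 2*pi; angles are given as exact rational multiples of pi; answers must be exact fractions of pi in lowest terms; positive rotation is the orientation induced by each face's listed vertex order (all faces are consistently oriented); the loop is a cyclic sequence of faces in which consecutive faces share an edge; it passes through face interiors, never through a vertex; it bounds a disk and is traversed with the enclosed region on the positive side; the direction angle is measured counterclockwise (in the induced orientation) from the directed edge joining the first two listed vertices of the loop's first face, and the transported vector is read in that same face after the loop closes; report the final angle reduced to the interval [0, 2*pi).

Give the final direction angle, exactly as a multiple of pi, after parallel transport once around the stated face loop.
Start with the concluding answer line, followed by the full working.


Answer: final direction angle = (5/3)*pi

enclosed vertex P0: corner angles sum to (5/3)*pi, defect = 2*pi - (5/3)*pi = pi/3
enclosed vertex P2: corner angles sum to (5/2)*pi, defect = 2*pi - (5/2)*pi = -pi/2
the final direction is the initial angle plus the enclosed defects, taken mod 2*pi in the induced orientation
final angle = (11/6)*pi - pi/6 = (5/3)*pi (mod 2*pi)
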